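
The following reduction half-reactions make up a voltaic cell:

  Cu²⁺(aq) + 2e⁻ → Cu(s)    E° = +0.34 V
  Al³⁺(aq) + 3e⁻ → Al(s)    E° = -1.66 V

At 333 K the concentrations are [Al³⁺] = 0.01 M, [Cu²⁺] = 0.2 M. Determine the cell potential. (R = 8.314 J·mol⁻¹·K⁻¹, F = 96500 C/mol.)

2.02 V

The Cu²⁺/Cu couple has the higher reduction potential and acts as the cathode, so E°_cell = +0.34 − (-1.66) = 2.00 V.
Balancing electrons gives n = 6; the reaction quotient is Q = [Al³⁺]^2/[Cu²⁺]^3 = 0.0125.
E = E° − (RT/nF) ln Q = 2.00 − (8.314×333)/(6×96500) × (-4.382) = 2.000 + 0.021 = 2.021 V.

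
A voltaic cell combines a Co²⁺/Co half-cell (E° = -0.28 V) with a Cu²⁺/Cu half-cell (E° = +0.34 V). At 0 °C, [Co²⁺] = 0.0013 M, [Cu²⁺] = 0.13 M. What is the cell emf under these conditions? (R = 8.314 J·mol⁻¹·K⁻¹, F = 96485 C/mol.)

0.674 V

The Cu²⁺/Cu couple has the higher reduction potential and acts as the cathode, so E°_cell = +0.34 − (-0.28) = 0.62 V.
Balancing electrons gives n = 2; the reaction quotient is Q = [Co²⁺]/[Cu²⁺] = 0.0100.
E = E° − (RT/nF) ln Q = 0.62 − (8.314×273)/(2×96485) × (-4.605) = 0.620 + 0.054 = 0.674 V.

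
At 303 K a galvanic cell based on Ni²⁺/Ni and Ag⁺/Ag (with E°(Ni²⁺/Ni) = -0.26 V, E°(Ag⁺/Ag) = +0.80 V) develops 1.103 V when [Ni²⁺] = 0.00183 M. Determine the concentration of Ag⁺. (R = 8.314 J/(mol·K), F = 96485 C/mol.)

From the Nernst equation, ln Q = nF(E° − E)/RT = 2×96485×(1.06 − 1.103)/(8.314×303) = -3.294, so Q = 0.0371.
With Q = [Ni²⁺]/[Ag⁺]^2 and the known concentrations, [Ag⁺]^2 in the denominator gives [Ag⁺] = 0.22 M.

0.22 M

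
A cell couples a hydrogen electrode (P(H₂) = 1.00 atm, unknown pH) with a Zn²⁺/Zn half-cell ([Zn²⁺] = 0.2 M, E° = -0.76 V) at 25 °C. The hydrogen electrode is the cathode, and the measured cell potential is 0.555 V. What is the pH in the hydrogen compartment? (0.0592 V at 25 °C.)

pH = 3.81

E°_cell = 0.76 V and n = 2.
log Q = n(E° − E)/0.0592 = 2×(0.76 − 0.555)/0.0592 = 6.926.
With Q = [Zn²⁺]·P(H₂) / [H⁺]^2, solving for [H⁺] gives log[H⁺] = -3.812, so pH = 3.81.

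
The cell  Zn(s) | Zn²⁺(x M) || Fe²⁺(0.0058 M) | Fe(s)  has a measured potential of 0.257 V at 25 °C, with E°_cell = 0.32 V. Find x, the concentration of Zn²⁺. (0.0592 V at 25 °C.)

From the Nernst equation, log Q = n(E° − E)/0.0592 = 2(0.32 − 0.257)/0.0592 = 2.128, so Q = 134.
With Q = [Zn²⁺]/[Fe²⁺] and the known concentrations, [Zn²⁺] in the numerator gives [Zn²⁺] = 0.78 M.

0.78 M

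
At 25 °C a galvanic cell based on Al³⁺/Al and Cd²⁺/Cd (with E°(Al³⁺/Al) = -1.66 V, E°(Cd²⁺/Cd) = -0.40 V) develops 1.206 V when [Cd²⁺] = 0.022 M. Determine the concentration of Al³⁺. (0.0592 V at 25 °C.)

1.8 M

From the Nernst equation, log Q = n(E° − E)/0.0592 = 6(1.26 − 1.206)/0.0592 = 5.473, so Q = 2.97 × 10^5.
With Q = [Al³⁺]^2/[Cd²⁺]^3 and the known concentrations, [Al³⁺]^2 in the numerator gives [Al³⁺] = 1.8 M.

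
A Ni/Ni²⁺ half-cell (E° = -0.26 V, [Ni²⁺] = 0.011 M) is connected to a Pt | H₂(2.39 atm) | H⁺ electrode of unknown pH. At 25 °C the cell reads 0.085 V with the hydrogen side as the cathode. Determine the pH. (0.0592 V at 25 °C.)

pH = 3.75

E°_cell = 0.26 V and n = 2.
log Q = n(E° − E)/0.0592 = 2×(0.26 − 0.085)/0.0592 = 5.912.
With Q = [Ni²⁺]·P(H₂) / [H⁺]^2, solving for [H⁺] gives log[H⁺] = -3.746, so pH = 3.75.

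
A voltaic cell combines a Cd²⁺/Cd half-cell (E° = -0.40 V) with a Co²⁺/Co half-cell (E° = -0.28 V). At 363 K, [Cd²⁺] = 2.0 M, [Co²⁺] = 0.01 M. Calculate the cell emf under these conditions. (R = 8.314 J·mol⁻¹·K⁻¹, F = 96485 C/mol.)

0.037 V

The Co²⁺/Co couple has the higher reduction potential and acts as the cathode, so E°_cell = -0.28 − (-0.40) = 0.12 V.
Balancing electrons gives n = 2; the reaction quotient is Q = [Cd²⁺]/[Co²⁺] = 200.
E = E° − (RT/nF) ln Q = 0.12 − (8.314×363)/(2×96485) × (5.298) = 0.120 − 0.083 = 0.037 V.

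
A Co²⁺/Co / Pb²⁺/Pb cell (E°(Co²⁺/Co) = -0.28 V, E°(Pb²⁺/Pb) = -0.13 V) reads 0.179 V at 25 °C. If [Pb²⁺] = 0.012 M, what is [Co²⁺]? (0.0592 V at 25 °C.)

From the Nernst equation, log Q = n(E° − E)/0.0592 = 2(0.15 − 0.179)/0.0592 = -0.980, so Q = 0.105.
With Q = [Co²⁺]/[Pb²⁺] and the known concentrations, [Co²⁺] in the numerator gives [Co²⁺] = 0.0013 M.

0.0013 M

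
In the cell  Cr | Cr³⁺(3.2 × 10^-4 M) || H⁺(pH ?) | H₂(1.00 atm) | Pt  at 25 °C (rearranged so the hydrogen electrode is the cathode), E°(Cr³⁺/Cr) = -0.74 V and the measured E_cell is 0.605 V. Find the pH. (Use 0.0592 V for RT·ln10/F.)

E°_cell = 0.74 V and n = 6.
log Q = n(E° − E)/0.0592 = 6×(0.74 − 0.605)/0.0592 = 13.682.
With Q = [Cr³⁺]^2·P(H₂)^3 / [H⁺]^6, solving for [H⁺] gives log[H⁺] = -3.445, so pH = 3.45.

pH = 3.45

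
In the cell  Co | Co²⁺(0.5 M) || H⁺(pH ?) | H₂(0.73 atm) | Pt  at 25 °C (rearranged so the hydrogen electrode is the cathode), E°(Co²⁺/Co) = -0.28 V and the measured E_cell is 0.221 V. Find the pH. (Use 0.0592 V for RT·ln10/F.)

E°_cell = 0.28 V and n = 2.
log Q = n(E° − E)/0.0592 = 2×(0.28 − 0.221)/0.0592 = 1.993.
With Q = [Co²⁺]·P(H₂) / [H⁺]^2, solving for [H⁺] gives log[H⁺] = -1.215, so pH = 1.22.

pH = 1.22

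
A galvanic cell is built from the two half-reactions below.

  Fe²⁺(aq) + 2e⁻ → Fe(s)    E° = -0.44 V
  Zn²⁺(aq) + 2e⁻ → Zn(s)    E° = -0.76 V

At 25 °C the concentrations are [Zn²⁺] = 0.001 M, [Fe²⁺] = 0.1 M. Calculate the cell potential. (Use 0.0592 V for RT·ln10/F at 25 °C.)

0.379 V

The Fe²⁺/Fe couple has the higher reduction potential and acts as the cathode, so E°_cell = -0.44 − (-0.76) = 0.32 V.
Balancing electrons gives n = 2; the reaction quotient is Q = [Zn²⁺]/[Fe²⁺] = 0.0100.
At 25 °C, E = E° − (0.0592/n) log Q = 0.32 − (0.0592/2)(-2.000) = 0.320 + 0.059 = 0.379 V.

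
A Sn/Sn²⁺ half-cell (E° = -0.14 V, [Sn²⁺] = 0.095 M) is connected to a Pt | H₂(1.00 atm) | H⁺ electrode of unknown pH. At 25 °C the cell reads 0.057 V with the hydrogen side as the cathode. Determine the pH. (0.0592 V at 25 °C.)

pH = 1.91

E°_cell = 0.14 V and n = 2.
log Q = n(E° − E)/0.0592 = 2×(0.14 − 0.057)/0.0592 = 2.804.
With Q = [Sn²⁺]·P(H₂) / [H⁺]^2, solving for [H⁺] gives log[H⁺] = -1.913, so pH = 1.91.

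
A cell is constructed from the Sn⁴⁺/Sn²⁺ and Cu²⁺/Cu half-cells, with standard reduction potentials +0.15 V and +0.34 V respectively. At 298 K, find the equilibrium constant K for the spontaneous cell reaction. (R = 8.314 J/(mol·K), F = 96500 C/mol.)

E°_cell = +0.34 − (+0.15) = 0.19 V, with n = 2 electrons transferred.
At equilibrium E = 0, so the Nernst equation gives ln K = nFE°/RT = (2)(96500)(0.19)/((8.314)(298)) = 14.80.
K = e^14.80 = 2.7 × 10^6.

2.7 × 10^6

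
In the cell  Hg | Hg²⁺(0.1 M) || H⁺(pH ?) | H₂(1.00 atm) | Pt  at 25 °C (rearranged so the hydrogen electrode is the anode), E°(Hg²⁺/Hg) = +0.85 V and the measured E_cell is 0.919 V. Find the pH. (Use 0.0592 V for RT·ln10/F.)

E°_cell = 0.85 V and n = 2.
log Q = n(E° − E)/0.0592 = 2×(0.85 − 0.919)/0.0592 = -2.331.
With Q = [H⁺]^2 / ([Hg²⁺]·P(H₂)), solving for [H⁺] gives log[H⁺] = -1.666, so pH = 1.67.

pH = 1.67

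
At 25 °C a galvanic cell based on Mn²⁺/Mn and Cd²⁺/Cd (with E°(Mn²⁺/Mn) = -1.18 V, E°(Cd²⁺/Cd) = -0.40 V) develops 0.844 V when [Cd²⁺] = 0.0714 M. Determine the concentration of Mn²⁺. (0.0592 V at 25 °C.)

From the Nernst equation, log Q = n(E° − E)/0.0592 = 2(0.78 − 0.844)/0.0592 = -2.162, so Q = 0.00688.
With Q = [Mn²⁺]/[Cd²⁺] and the known concentrations, [Mn²⁺] in the numerator gives [Mn²⁺] = 4.9 × 10^-4 M.

4.9 × 10^-4 M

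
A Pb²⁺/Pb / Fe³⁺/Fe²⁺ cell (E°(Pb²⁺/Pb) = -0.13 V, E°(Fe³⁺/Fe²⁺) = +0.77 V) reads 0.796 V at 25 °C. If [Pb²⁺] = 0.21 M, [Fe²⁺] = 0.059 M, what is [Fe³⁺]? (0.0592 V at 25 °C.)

From the Nernst equation, log Q = n(E° − E)/0.0592 = 2(0.90 − 0.796)/0.0592 = 3.514, so Q = 3260.
With Q = [Pb²⁺]·[Fe²⁺]^2/[Fe³⁺]^2 and the known concentrations, [Fe³⁺]^2 in the denominator gives [Fe³⁺] = 4.7 × 10^-4 M.

4.7 × 10^-4 M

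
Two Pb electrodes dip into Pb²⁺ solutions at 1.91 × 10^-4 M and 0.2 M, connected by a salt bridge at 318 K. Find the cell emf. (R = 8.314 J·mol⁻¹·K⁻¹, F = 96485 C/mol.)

Both half-cells are Pb²⁺/Pb, so E°_cell = 0. The concentrated side is the cathode; the cell reaction moves Pb²⁺ from high to low concentration with n = 2.
Q = [Pb²⁺]_dilute/[Pb²⁺]_conc = 1.91 × 10^-4/0.2 = 9.55 × 10^-4.
E = 0 − (RT/nF) ln Q = −((8.314×318)/(2×96485))(-6.954) = 0.0953 V.

0.095 V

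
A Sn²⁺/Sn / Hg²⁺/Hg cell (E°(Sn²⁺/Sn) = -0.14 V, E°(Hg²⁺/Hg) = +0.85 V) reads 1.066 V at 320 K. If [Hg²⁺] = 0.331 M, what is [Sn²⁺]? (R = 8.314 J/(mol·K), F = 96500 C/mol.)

From the Nernst equation, ln Q = nF(E° − E)/RT = 2×96500×(0.99 − 1.066)/(8.314×320) = -5.513, so Q = 0.00403.
With Q = [Sn²⁺]/[Hg²⁺] and the known concentrations, [Sn²⁺] in the numerator gives [Sn²⁺] = 0.0013 M.

0.0013 M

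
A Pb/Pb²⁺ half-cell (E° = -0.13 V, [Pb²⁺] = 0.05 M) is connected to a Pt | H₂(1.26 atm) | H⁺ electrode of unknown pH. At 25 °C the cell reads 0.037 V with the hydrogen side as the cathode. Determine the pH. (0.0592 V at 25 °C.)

E°_cell = 0.13 V and n = 2.
log Q = n(E° − E)/0.0592 = 2×(0.13 − 0.037)/0.0592 = 3.142.
With Q = [Pb²⁺]·P(H₂) / [H⁺]^2, solving for [H⁺] gives log[H⁺] = -2.171, so pH = 2.17.

pH = 2.17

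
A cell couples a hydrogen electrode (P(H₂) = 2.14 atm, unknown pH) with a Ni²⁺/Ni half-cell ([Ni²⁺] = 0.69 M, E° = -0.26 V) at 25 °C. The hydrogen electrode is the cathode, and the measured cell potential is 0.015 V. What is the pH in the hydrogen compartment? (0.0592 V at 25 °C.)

E°_cell = 0.26 V and n = 2.
log Q = n(E° − E)/0.0592 = 2×(0.26 − 0.015)/0.0592 = 8.277.
With Q = [Ni²⁺]·P(H₂) / [H⁺]^2, solving for [H⁺] gives log[H⁺] = -4.054, so pH = 4.05.

pH = 4.05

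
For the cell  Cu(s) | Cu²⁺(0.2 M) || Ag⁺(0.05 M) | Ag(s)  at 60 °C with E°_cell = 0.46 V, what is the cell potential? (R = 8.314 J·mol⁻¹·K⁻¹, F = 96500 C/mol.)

Balancing electrons gives n = 2; the reaction quotient is Q = [Cu²⁺]/[Ag⁺]^2 = 80.0.
E = E° − (RT/nF) ln Q = 0.46 − (8.314×333)/(2×96500) × (4.382) = 0.460 − 0.063 = 0.397 V.

0.397 V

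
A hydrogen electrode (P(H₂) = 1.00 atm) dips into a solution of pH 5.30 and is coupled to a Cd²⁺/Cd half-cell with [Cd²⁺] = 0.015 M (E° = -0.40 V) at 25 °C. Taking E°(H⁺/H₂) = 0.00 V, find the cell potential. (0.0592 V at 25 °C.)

0.14 V

The hydrogen couple is the cathode, so E°_cell = 0.40 V; n = 2.
[H⁺] = 10^(−5.30) = 5 × 10^-6 M, and Q = [Cd²⁺]·P(H₂) / [H⁺]^2 = 5.97 × 10^8.
E = E° − (0.0592/2) log Q = 0.40 − (0.0592/2)(8.776) = 0.140 V.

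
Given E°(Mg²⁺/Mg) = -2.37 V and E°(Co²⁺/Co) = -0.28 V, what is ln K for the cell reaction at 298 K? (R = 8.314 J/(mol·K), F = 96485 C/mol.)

E°_cell = -0.28 − (-2.37) = 2.09 V, with n = 2 electrons transferred.
At equilibrium E = 0, so the Nernst equation gives ln K = nFE°/RT = (2)(96485)(2.09)/((8.314)(298)) = 162.78.

ln K = 162.8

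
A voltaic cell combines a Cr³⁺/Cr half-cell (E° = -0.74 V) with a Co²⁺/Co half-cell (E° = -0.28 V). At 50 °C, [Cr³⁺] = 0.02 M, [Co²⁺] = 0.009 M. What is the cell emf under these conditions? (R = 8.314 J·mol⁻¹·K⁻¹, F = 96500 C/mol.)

The Co²⁺/Co couple has the higher reduction potential and acts as the cathode, so E°_cell = -0.28 − (-0.74) = 0.46 V.
Balancing electrons gives n = 6; the reaction quotient is Q = [Cr³⁺]^2/[Co²⁺]^3 = 549.
E = E° − (RT/nF) ln Q = 0.46 − (8.314×323)/(6×96500) × (6.308) = 0.460 − 0.029 = 0.431 V.

0.431 V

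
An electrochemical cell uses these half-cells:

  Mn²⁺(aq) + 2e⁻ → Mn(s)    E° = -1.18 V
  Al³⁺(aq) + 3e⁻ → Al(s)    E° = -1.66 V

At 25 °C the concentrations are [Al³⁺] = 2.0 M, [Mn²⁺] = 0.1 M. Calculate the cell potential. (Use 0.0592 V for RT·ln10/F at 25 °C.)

0.444 V

The Mn²⁺/Mn couple has the higher reduction potential and acts as the cathode, so E°_cell = -1.18 − (-1.66) = 0.48 V.
Balancing electrons gives n = 6; the reaction quotient is Q = [Al³⁺]^2/[Mn²⁺]^3 = 4000.
At 25 °C, E = E° − (0.0592/n) log Q = 0.48 − (0.0592/6)(3.602) = 0.480 − 0.036 = 0.444 V.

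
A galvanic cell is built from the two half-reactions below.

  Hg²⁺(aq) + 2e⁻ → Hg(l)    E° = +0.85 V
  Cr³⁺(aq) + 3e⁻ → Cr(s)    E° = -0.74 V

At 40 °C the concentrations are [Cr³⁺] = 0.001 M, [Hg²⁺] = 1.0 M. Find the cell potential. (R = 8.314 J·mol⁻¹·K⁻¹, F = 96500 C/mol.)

1.65 V

The Hg²⁺/Hg couple has the higher reduction potential and acts as the cathode, so E°_cell = +0.85 − (-0.74) = 1.59 V.
Balancing electrons gives n = 6; the reaction quotient is Q = [Cr³⁺]^2/[Hg²⁺]^3 = 1 × 10^-6.
E = E° − (RT/nF) ln Q = 1.59 − (8.314×313)/(6×96500) × (-13.816) = 1.590 + 0.062 = 1.652 V.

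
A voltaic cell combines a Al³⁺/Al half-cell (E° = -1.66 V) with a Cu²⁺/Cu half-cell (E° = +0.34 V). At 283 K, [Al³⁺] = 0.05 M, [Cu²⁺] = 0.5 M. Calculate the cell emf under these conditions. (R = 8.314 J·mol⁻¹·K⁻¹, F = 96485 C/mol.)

The Cu²⁺/Cu couple has the higher reduction potential and acts as the cathode, so E°_cell = +0.34 − (-1.66) = 2.00 V.
Balancing electrons gives n = 6; the reaction quotient is Q = [Al³⁺]^2/[Cu²⁺]^3 = 0.0200.
E = E° − (RT/nF) ln Q = 2.00 − (8.314×283)/(6×96485) × (-3.912) = 2.000 + 0.016 = 2.016 V.

2.02 V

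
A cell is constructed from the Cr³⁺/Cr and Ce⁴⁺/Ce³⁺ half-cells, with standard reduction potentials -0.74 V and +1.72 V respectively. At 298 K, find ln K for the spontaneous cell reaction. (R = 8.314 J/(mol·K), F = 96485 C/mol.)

ln K = 287.4

E°_cell = +1.72 − (-0.74) = 2.46 V, with n = 3 electrons transferred.
At equilibrium E = 0, so the Nernst equation gives ln K = nFE°/RT = (3)(96485)(2.46)/((8.314)(298)) = 287.40.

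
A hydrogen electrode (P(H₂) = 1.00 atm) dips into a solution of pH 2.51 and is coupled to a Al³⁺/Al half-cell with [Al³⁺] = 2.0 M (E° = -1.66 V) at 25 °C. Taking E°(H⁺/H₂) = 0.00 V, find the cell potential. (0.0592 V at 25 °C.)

1.51 V

The hydrogen couple is the cathode, so E°_cell = 1.66 V; n = 6.
[H⁺] = 10^(−2.51) = 0.0031 M, and Q = [Al³⁺]^2·P(H₂)^3 / [H⁺]^6 = 4.59 × 10^15.
E = E° − (0.0592/6) log Q = 1.66 − (0.0592/6)(15.662) = 1.505 V.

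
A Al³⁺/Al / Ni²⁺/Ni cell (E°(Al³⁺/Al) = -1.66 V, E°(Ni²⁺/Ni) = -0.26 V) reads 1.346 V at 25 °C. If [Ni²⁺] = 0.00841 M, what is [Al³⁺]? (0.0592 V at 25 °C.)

From the Nernst equation, log Q = n(E° − E)/0.0592 = 6(1.40 − 1.346)/0.0592 = 5.473, so Q = 2.97 × 10^5.
With Q = [Al³⁺]^2/[Ni²⁺]^3 and the known concentrations, [Al³⁺]^2 in the numerator gives [Al³⁺] = 0.42 M.

0.42 M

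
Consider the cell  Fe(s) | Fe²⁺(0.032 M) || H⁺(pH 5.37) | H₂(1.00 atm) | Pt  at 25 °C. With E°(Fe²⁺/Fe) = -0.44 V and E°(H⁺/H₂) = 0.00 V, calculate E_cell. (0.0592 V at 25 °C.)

0.17 V

The hydrogen couple is the cathode, so E°_cell = 0.44 V; n = 2.
[H⁺] = 10^(−5.37) = 4.3 × 10^-6 M, and Q = [Fe²⁺]·P(H₂) / [H⁺]^2 = 1.76 × 10^9.
E = E° − (0.0592/2) log Q = 0.44 − (0.0592/2)(9.245) = 0.166 V.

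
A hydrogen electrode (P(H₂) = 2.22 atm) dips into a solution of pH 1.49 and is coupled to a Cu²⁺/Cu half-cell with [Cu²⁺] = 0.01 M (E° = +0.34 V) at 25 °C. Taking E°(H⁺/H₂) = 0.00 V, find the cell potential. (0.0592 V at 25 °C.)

The Cu²⁺/Cu couple is the cathode, so E°_cell = 0.34 V; n = 2.
[H⁺] = 10^(−1.49) = 0.032 M, and Q = [H⁺]^2 / ([Cu²⁺]·P(H₂)) = 0.0472.
E = E° − (0.0592/2) log Q = 0.34 − (0.0592/2)(-1.326) = 0.379 V.

0.38 V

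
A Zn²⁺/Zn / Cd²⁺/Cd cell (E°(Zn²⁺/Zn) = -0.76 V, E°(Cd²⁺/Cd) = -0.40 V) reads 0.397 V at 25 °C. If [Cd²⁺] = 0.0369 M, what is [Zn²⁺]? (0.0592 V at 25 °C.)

From the Nernst equation, log Q = n(E° − E)/0.0592 = 2(0.36 − 0.397)/0.0592 = -1.250, so Q = 0.0562.
With Q = [Zn²⁺]/[Cd²⁺] and the known concentrations, [Zn²⁺] in the numerator gives [Zn²⁺] = 0.0021 M.

0.0021 M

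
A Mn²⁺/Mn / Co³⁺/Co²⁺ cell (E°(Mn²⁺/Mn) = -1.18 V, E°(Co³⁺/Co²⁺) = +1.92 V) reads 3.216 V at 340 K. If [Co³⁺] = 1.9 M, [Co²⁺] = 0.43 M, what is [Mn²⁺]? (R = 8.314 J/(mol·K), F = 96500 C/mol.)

0.0071 M

From the Nernst equation, ln Q = nF(E° − E)/RT = 2×96500×(3.10 − 3.216)/(8.314×340) = -7.920, so Q = 3.63 × 10^-4.
With Q = [Mn²⁺]·[Co²⁺]^2/[Co³⁺]^2 and the known concentrations, [Mn²⁺] in the numerator gives [Mn²⁺] = 0.0071 M.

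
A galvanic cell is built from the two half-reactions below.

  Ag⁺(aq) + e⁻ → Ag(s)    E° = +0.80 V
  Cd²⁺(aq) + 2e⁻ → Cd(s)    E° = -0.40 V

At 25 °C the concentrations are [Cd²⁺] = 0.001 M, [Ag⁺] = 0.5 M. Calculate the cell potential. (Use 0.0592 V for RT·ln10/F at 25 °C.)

The Ag⁺/Ag couple has the higher reduction potential and acts as the cathode, so E°_cell = +0.80 − (-0.40) = 1.20 V.
Balancing electrons gives n = 2; the reaction quotient is Q = [Cd²⁺]/[Ag⁺]^2 = 0.00400.
At 25 °C, E = E° − (0.0592/n) log Q = 1.20 − (0.0592/2)(-2.398) = 1.200 + 0.071 = 1.271 V.

1.27 V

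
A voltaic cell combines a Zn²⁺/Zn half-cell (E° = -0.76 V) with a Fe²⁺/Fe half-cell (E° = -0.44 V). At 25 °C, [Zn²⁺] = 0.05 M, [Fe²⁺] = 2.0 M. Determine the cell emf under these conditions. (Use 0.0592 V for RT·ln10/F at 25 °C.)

The Fe²⁺/Fe couple has the higher reduction potential and acts as the cathode, so E°_cell = -0.44 − (-0.76) = 0.32 V.
Balancing electrons gives n = 2; the reaction quotient is Q = [Zn²⁺]/[Fe²⁺] = 0.0250.
At 25 °C, E = E° − (0.0592/n) log Q = 0.32 − (0.0592/2)(-1.602) = 0.320 + 0.047 = 0.367 V.

0.367 V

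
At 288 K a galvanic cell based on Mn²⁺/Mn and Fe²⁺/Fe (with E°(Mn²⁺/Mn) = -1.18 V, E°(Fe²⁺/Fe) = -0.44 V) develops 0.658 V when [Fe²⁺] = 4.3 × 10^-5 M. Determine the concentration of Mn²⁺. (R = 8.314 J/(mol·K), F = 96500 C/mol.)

From the Nernst equation, ln Q = nF(E° − E)/RT = 2×96500×(0.74 − 0.658)/(8.314×288) = 6.610, so Q = 742.
With Q = [Mn²⁺]/[Fe²⁺] and the known concentrations, [Mn²⁺] in the numerator gives [Mn²⁺] = 0.032 M.

0.032 M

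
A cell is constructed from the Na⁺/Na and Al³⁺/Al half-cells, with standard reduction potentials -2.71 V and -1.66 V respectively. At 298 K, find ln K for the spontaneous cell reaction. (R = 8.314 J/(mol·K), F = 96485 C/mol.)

ln K = 122.7

E°_cell = -1.66 − (-2.71) = 1.05 V, with n = 3 electrons transferred.
At equilibrium E = 0, so the Nernst equation gives ln K = nFE°/RT = (3)(96485)(1.05)/((8.314)(298)) = 122.67.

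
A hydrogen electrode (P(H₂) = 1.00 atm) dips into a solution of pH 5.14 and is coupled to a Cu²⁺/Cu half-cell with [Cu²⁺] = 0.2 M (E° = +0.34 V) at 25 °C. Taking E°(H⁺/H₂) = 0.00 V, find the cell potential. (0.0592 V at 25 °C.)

The Cu²⁺/Cu couple is the cathode, so E°_cell = 0.34 V; n = 2.
[H⁺] = 10^(−5.14) = 7.2 × 10^-6 M, and Q = [H⁺]^2 / ([Cu²⁺]·P(H₂)) = 2.62 × 10^-10.
E = E° − (0.0592/2) log Q = 0.34 − (0.0592/2)(-9.581) = 0.624 V.

0.62 V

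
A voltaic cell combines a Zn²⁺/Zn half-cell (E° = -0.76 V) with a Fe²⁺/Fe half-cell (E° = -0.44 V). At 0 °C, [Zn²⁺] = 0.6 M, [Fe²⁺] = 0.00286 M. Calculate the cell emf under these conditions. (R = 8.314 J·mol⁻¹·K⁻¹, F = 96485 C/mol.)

0.257 V

The Fe²⁺/Fe couple has the higher reduction potential and acts as the cathode, so E°_cell = -0.44 − (-0.76) = 0.32 V.
Balancing electrons gives n = 2; the reaction quotient is Q = [Zn²⁺]/[Fe²⁺] = 210.
E = E° − (RT/nF) ln Q = 0.32 − (8.314×273)/(2×96485) × (5.346) = 0.320 − 0.063 = 0.257 V.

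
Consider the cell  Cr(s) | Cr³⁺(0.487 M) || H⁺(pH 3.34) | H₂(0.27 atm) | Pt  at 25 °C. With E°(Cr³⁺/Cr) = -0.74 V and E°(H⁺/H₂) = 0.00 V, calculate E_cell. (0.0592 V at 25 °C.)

0.57 V

The hydrogen couple is the cathode, so E°_cell = 0.74 V; n = 6.
[H⁺] = 10^(−3.34) = 4.6 × 10^-4 M, and Q = [Cr³⁺]^2·P(H₂)^3 / [H⁺]^6 = 5.12 × 10^17.
E = E° − (0.0592/6) log Q = 0.74 − (0.0592/6)(17.709) = 0.565 V.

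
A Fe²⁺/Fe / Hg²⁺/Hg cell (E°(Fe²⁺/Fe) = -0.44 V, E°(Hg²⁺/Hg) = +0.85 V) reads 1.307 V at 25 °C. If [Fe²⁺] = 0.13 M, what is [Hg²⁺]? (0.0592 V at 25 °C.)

0.49 M

From the Nernst equation, log Q = n(E° − E)/0.0592 = 2(1.29 − 1.307)/0.0592 = -0.574, so Q = 0.266.
With Q = [Fe²⁺]/[Hg²⁺] and the known concentrations, [Hg²⁺] in the denominator gives [Hg²⁺] = 0.49 M.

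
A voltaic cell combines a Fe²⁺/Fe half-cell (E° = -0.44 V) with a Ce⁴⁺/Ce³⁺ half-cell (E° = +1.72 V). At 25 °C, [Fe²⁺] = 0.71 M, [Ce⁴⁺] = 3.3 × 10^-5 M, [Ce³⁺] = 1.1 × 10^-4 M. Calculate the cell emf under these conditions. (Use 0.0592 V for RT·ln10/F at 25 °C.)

The Ce⁴⁺/Ce³⁺ couple has the higher reduction potential and acts as the cathode, so E°_cell = +1.72 − (-0.44) = 2.16 V.
Balancing electrons gives n = 2; the reaction quotient is Q = [Fe²⁺]·[Ce³⁺]^2/[Ce⁴⁺]^2 = 7.89.
At 25 °C, E = E° − (0.0592/n) log Q = 2.16 − (0.0592/2)(0.897) = 2.160 − 0.027 = 2.133 V.

2.13 V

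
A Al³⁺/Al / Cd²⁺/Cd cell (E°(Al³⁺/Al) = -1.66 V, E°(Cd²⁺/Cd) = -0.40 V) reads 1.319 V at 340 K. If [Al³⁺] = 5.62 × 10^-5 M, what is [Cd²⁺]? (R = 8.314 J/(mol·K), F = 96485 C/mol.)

0.082 M

From the Nernst equation, ln Q = nF(E° − E)/RT = 6×96485×(1.26 − 1.319)/(8.314×340) = -12.083, so Q = 5.65 × 10^-6.
With Q = [Al³⁺]^2/[Cd²⁺]^3 and the known concentrations, [Cd²⁺]^3 in the denominator gives [Cd²⁺] = 0.082 M.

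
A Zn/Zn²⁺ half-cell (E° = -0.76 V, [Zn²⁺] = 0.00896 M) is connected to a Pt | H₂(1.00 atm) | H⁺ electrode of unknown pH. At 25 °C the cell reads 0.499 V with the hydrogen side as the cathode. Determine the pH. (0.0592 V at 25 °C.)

pH = 5.43

E°_cell = 0.76 V and n = 2.
log Q = n(E° − E)/0.0592 = 2×(0.76 − 0.499)/0.0592 = 8.818.
With Q = [Zn²⁺]·P(H₂) / [H⁺]^2, solving for [H⁺] gives log[H⁺] = -5.433, so pH = 5.43.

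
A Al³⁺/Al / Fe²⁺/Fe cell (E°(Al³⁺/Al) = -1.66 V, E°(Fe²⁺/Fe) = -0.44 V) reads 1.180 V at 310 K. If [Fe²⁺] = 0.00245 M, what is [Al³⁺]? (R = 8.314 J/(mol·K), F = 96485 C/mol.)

From the Nernst equation, ln Q = nF(E° − E)/RT = 6×96485×(1.22 − 1.180)/(8.314×310) = 8.985, so Q = 7980.
With Q = [Al³⁺]^2/[Fe²⁺]^3 and the known concentrations, [Al³⁺]^2 in the numerator gives [Al³⁺] = 0.011 M.

0.011 M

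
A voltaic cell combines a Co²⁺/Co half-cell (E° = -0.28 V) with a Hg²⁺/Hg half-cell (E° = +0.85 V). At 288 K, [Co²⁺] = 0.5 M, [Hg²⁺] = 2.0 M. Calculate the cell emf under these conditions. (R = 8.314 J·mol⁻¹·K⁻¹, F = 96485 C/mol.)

The Hg²⁺/Hg couple has the higher reduction potential and acts as the cathode, so E°_cell = +0.85 − (-0.28) = 1.13 V.
Balancing electrons gives n = 2; the reaction quotient is Q = [Co²⁺]/[Hg²⁺] = 0.250.
E = E° − (RT/nF) ln Q = 1.13 − (8.314×288)/(2×96485) × (-1.386) = 1.130 + 0.017 = 1.147 V.

1.15 V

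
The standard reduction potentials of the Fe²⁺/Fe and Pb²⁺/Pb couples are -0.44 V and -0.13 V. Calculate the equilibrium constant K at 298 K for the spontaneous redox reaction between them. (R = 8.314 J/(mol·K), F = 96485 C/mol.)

3.1 × 10^10

E°_cell = -0.13 − (-0.44) = 0.31 V, with n = 2 electrons transferred.
At equilibrium E = 0, so the Nernst equation gives ln K = nFE°/RT = (2)(96485)(0.31)/((8.314)(298)) = 24.14.
K = e^24.14 = 3.1 × 10^10.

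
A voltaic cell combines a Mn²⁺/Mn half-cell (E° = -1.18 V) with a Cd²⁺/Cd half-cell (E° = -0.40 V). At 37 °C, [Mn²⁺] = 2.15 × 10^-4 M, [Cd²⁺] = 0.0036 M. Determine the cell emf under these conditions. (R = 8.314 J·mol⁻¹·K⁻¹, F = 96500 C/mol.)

0.818 V

The Cd²⁺/Cd couple has the higher reduction potential and acts as the cathode, so E°_cell = -0.40 − (-1.18) = 0.78 V.
Balancing electrons gives n = 2; the reaction quotient is Q = [Mn²⁺]/[Cd²⁺] = 0.0597.
E = E° − (RT/nF) ln Q = 0.78 − (8.314×310)/(2×96500) × (-2.818) = 0.780 + 0.038 = 0.818 V.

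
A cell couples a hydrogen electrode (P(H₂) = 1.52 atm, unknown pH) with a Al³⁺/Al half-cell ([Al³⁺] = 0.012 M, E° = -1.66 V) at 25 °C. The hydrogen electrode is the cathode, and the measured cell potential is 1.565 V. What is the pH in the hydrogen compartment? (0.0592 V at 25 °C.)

E°_cell = 1.66 V and n = 6.
log Q = n(E° − E)/0.0592 = 6×(1.66 − 1.565)/0.0592 = 9.628.
With Q = [Al³⁺]^2·P(H₂)^3 / [H⁺]^6, solving for [H⁺] gives log[H⁺] = -2.154, so pH = 2.15.

pH = 2.15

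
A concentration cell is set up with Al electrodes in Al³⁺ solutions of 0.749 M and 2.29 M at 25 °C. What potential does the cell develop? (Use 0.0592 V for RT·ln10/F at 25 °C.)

0.010 V

Both half-cells are Al³⁺/Al, so E°_cell = 0. The concentrated side is the cathode; the cell reaction moves Al³⁺ from high to low concentration with n = 3.
Q = [Al³⁺]_dilute/[Al³⁺]_conc = 0.749/2.29 = 0.327.
E = 0 − (0.0592/3) log Q = −(0.0592/3)(-0.485) = 0.0096 V.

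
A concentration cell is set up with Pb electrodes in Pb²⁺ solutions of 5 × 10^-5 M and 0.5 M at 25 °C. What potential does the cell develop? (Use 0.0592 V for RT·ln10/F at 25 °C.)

0.12 V

Both half-cells are Pb²⁺/Pb, so E°_cell = 0. The concentrated side is the cathode; the cell reaction moves Pb²⁺ from high to low concentration with n = 2.
Q = [Pb²⁺]_dilute/[Pb²⁺]_conc = 5 × 10^-5/0.5 = 1 × 10^-4.
E = 0 − (0.0592/2) log Q = −(0.0592/2)(-4.000) = 0.1184 V.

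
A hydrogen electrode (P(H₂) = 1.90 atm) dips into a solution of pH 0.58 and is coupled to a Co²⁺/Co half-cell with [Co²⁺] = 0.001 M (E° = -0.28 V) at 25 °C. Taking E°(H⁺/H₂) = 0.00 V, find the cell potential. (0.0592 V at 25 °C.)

0.33 V

The hydrogen couple is the cathode, so E°_cell = 0.28 V; n = 2.
[H⁺] = 10^(−0.58) = 0.26 M, and Q = [Co²⁺]·P(H₂) / [H⁺]^2 = 0.0275.
E = E° − (0.0592/2) log Q = 0.28 − (0.0592/2)(-1.561) = 0.326 V.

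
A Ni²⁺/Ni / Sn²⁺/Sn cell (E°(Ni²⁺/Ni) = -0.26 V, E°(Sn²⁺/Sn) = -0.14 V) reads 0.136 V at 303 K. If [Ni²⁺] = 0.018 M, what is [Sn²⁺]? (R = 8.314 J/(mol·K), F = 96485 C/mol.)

From the Nernst equation, ln Q = nF(E° − E)/RT = 2×96485×(0.12 − 0.136)/(8.314×303) = -1.226, so Q = 0.294.
With Q = [Ni²⁺]/[Sn²⁺] and the known concentrations, [Sn²⁺] in the denominator gives [Sn²⁺] = 0.061 M.

0.061 M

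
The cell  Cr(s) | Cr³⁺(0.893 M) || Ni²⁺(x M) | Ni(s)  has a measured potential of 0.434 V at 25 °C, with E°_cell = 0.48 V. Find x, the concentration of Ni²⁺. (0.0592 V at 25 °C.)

0.026 M

From the Nernst equation, log Q = n(E° − E)/0.0592 = 6(0.48 − 0.434)/0.0592 = 4.662, so Q = 4.59 × 10^4.
With Q = [Cr³⁺]^2/[Ni²⁺]^3 and the known concentrations, [Ni²⁺]^3 in the denominator gives [Ni²⁺] = 0.026 M.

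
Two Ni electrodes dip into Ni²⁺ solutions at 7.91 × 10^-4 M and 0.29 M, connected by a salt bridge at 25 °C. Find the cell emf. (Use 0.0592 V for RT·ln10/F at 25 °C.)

Both half-cells are Ni²⁺/Ni, so E°_cell = 0. The concentrated side is the cathode; the cell reaction moves Ni²⁺ from high to low concentration with n = 2.
Q = [Ni²⁺]_dilute/[Ni²⁺]_conc = 7.91 × 10^-4/0.29 = 0.00273.
E = 0 − (0.0592/2) log Q = −(0.0592/2)(-2.564) = 0.0759 V.

0.076 V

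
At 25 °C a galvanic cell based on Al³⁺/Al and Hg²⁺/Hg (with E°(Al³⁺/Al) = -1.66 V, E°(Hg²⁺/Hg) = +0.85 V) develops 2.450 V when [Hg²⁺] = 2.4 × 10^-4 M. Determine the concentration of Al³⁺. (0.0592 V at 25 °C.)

From the Nernst equation, log Q = n(E° − E)/0.0592 = 6(2.51 − 2.450)/0.0592 = 6.081, so Q = 1.21 × 10^6.
With Q = [Al³⁺]^2/[Hg²⁺]^3 and the known concentrations, [Al³⁺]^2 in the numerator gives [Al³⁺] = 0.0041 M.

0.0041 M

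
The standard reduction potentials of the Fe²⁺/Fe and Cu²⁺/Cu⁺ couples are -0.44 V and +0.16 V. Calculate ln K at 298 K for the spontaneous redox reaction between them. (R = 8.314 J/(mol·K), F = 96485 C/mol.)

E°_cell = +0.16 − (-0.44) = 0.60 V, with n = 2 electrons transferred.
At equilibrium E = 0, so the Nernst equation gives ln K = nFE°/RT = (2)(96485)(0.60)/((8.314)(298)) = 46.73.

ln K = 46.7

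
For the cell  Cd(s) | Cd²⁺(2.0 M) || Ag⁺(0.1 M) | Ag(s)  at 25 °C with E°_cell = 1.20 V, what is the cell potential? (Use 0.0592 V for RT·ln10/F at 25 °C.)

1.13 V

Balancing electrons gives n = 2; the reaction quotient is Q = [Cd²⁺]/[Ag⁺]^2 = 200.
At 25 °C, E = E° − (0.0592/n) log Q = 1.20 − (0.0592/2)(2.301) = 1.200 − 0.068 = 1.132 V.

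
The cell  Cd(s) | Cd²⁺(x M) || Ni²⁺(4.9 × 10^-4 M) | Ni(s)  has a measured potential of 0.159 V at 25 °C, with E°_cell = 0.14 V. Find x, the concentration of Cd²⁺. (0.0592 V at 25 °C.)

From the Nernst equation, log Q = n(E° − E)/0.0592 = 2(0.14 − 0.159)/0.0592 = -0.642, so Q = 0.228.
With Q = [Cd²⁺]/[Ni²⁺] and the known concentrations, [Cd²⁺] in the numerator gives [Cd²⁺] = 1.1 × 10^-4 M.

1.1 × 10^-4 M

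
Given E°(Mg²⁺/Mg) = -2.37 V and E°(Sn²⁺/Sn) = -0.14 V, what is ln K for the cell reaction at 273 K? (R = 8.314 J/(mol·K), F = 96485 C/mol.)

E°_cell = -0.14 − (-2.37) = 2.23 V, with n = 2 electrons transferred.
At equilibrium E = 0, so the Nernst equation gives ln K = nFE°/RT = (2)(96485)(2.23)/((8.314)(273)) = 189.59.

ln K = 189.6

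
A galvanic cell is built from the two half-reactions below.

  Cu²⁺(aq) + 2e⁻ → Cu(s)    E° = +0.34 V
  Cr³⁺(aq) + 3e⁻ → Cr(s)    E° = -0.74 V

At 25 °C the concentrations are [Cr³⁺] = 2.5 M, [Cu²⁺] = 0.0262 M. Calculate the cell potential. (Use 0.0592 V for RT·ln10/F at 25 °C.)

1.03 V

The Cu²⁺/Cu couple has the higher reduction potential and acts as the cathode, so E°_cell = +0.34 − (-0.74) = 1.08 V.
Balancing electrons gives n = 6; the reaction quotient is Q = [Cr³⁺]^2/[Cu²⁺]^3 = 3.48 × 10^5.
At 25 °C, E = E° − (0.0592/n) log Q = 1.08 − (0.0592/6)(5.541) = 1.080 − 0.055 = 1.025 V.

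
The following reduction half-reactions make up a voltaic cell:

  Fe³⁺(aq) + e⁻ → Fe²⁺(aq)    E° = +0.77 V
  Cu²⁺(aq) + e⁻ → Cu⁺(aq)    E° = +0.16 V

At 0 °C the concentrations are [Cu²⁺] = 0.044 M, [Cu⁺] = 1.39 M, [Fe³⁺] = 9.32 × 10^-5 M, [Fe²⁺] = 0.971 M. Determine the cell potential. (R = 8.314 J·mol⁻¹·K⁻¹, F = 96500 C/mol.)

0.474 V

The Fe³⁺/Fe²⁺ couple has the higher reduction potential and acts as the cathode, so E°_cell = +0.77 − (+0.16) = 0.61 V.
Balancing electrons gives n = 1; the reaction quotient is Q = [Cu²⁺]·[Fe²⁺]/([Cu⁺]·[Fe³⁺]) = 330.
E = E° − (RT/nF) ln Q = 0.61 − (8.314×273)/(1×96500) × (5.798) = 0.610 − 0.136 = 0.474 V.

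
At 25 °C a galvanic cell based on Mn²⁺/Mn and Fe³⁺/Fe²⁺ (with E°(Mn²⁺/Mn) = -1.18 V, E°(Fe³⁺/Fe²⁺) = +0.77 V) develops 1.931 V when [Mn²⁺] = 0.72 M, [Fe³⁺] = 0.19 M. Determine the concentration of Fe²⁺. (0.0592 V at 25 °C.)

0.47 M

From the Nernst equation, log Q = n(E° − E)/0.0592 = 2(1.95 − 1.931)/0.0592 = 0.642, so Q = 4.38.
With Q = [Mn²⁺]·[Fe²⁺]^2/[Fe³⁺]^2 and the known concentrations, [Fe²⁺]^2 in the numerator gives [Fe²⁺] = 0.47 M.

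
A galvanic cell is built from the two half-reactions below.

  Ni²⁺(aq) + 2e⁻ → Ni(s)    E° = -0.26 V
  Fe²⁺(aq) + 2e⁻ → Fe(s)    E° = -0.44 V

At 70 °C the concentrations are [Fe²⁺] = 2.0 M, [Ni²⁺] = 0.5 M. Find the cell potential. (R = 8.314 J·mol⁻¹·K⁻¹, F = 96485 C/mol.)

0.160 V

The Ni²⁺/Ni couple has the higher reduction potential and acts as the cathode, so E°_cell = -0.26 − (-0.44) = 0.18 V.
Balancing electrons gives n = 2; the reaction quotient is Q = [Fe²⁺]/[Ni²⁺] = 4.00.
E = E° − (RT/nF) ln Q = 0.18 − (8.314×343)/(2×96485) × (1.386) = 0.180 − 0.020 = 0.160 V.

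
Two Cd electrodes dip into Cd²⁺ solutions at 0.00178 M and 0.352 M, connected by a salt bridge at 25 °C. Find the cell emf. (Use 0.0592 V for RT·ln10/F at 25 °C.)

Both half-cells are Cd²⁺/Cd, so E°_cell = 0. The concentrated side is the cathode; the cell reaction moves Cd²⁺ from high to low concentration with n = 2.
Q = [Cd²⁺]_dilute/[Cd²⁺]_conc = 0.00178/0.352 = 0.00506.
E = 0 − (0.0592/2) log Q = −(0.0592/2)(-2.296) = 0.0680 V.

0.068 V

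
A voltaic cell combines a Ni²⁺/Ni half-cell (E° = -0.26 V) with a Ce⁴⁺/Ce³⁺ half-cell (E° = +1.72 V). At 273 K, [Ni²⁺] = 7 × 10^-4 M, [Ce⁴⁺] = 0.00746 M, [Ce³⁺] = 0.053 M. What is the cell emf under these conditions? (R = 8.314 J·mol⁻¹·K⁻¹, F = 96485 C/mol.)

2.02 V

The Ce⁴⁺/Ce³⁺ couple has the higher reduction potential and acts as the cathode, so E°_cell = +1.72 − (-0.26) = 1.98 V.
Balancing electrons gives n = 2; the reaction quotient is Q = [Ni²⁺]·[Ce³⁺]^2/[Ce⁴⁺]^2 = 0.0353.
E = E° − (RT/nF) ln Q = 1.98 − (8.314×273)/(2×96485) × (-3.343) = 1.980 + 0.039 = 2.019 V.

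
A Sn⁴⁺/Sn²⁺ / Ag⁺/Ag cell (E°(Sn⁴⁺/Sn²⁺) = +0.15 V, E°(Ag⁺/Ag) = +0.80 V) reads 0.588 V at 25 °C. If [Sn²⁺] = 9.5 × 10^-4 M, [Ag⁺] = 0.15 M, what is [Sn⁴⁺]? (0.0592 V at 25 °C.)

0.0027 M

From the Nernst equation, log Q = n(E° − E)/0.0592 = 2(0.65 − 0.588)/0.0592 = 2.095, so Q = 124.
With Q = [Sn⁴⁺]/([Sn²⁺]·[Ag⁺]^2) and the known concentrations, [Sn⁴⁺] in the numerator gives [Sn⁴⁺] = 0.0027 M.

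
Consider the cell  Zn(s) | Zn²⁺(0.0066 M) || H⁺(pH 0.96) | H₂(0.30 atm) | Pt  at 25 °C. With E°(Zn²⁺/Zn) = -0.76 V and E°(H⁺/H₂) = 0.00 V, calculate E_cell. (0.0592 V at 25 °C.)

0.78 V

The hydrogen couple is the cathode, so E°_cell = 0.76 V; n = 2.
[H⁺] = 10^(−0.96) = 0.11 M, and Q = [Zn²⁺]·P(H₂) / [H⁺]^2 = 0.165.
E = E° − (0.0592/2) log Q = 0.76 − (0.0592/2)(-0.783) = 0.783 V.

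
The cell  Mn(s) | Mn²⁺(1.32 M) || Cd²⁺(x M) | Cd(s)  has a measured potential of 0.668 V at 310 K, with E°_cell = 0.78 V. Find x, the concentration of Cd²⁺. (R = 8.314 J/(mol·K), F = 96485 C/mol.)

3 × 10^-4 M

From the Nernst equation, ln Q = nF(E° − E)/RT = 2×96485×(0.78 − 0.668)/(8.314×310) = 8.386, so Q = 4380.
With Q = [Mn²⁺]/[Cd²⁺] and the known concentrations, [Cd²⁺] in the denominator gives [Cd²⁺] = 3 × 10^-4 M.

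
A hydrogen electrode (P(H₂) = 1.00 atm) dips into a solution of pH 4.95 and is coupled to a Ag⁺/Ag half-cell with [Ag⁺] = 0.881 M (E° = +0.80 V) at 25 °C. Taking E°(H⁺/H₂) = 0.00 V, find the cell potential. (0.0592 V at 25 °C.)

1.09 V

The Ag⁺/Ag couple is the cathode, so E°_cell = 0.80 V; n = 2.
[H⁺] = 10^(−4.95) = 1.1 × 10^-5 M, and Q = [H⁺]^2 / ([Ag⁺]^2·P(H₂)) = 1.62 × 10^-10.
E = E° − (0.0592/2) log Q = 0.80 − (0.0592/2)(-9.790) = 1.090 V.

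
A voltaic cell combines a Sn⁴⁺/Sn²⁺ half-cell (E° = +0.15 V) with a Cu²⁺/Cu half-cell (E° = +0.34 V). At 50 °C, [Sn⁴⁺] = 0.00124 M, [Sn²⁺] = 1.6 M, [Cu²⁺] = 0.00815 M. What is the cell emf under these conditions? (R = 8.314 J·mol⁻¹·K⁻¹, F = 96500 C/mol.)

0.223 V

The Cu²⁺/Cu couple has the higher reduction potential and acts as the cathode, so E°_cell = +0.34 − (+0.15) = 0.19 V.
Balancing electrons gives n = 2; the reaction quotient is Q = [Sn⁴⁺]/([Sn²⁺]·[Cu²⁺]) = 0.0951.
E = E° − (RT/nF) ln Q = 0.19 − (8.314×323)/(2×96500) × (-2.353) = 0.190 + 0.033 = 0.223 V.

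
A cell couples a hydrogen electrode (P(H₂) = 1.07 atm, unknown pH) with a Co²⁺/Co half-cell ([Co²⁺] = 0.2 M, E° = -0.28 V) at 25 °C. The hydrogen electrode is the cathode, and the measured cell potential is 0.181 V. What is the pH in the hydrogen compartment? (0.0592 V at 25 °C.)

E°_cell = 0.28 V and n = 2.
log Q = n(E° − E)/0.0592 = 2×(0.28 − 0.181)/0.0592 = 3.345.
With Q = [Co²⁺]·P(H₂) / [H⁺]^2, solving for [H⁺] gives log[H⁺] = -2.007, so pH = 2.01.

pH = 2.01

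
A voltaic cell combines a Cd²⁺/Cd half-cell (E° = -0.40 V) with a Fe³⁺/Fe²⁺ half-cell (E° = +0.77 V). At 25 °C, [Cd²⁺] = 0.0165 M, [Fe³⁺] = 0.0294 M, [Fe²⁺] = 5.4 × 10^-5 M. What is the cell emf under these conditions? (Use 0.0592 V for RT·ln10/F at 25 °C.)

1.38 V

The Fe³⁺/Fe²⁺ couple has the higher reduction potential and acts as the cathode, so E°_cell = +0.77 − (-0.40) = 1.17 V.
Balancing electrons gives n = 2; the reaction quotient is Q = [Cd²⁺]·[Fe²⁺]^2/[Fe³⁺]^2 = 5.57 × 10^-8.
At 25 °C, E = E° − (0.0592/n) log Q = 1.17 − (0.0592/2)(-7.254) = 1.170 + 0.215 = 1.385 V.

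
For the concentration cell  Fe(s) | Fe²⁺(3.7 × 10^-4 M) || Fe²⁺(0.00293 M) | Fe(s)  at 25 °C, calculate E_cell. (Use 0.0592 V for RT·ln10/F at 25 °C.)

0.027 V

Both half-cells are Fe²⁺/Fe, so E°_cell = 0. The concentrated side is the cathode; the cell reaction moves Fe²⁺ from high to low concentration with n = 2.
Q = [Fe²⁺]_dilute/[Fe²⁺]_conc = 3.7 × 10^-4/0.00293 = 0.126.
E = 0 − (0.0592/2) log Q = −(0.0592/2)(-0.899) = 0.0266 V.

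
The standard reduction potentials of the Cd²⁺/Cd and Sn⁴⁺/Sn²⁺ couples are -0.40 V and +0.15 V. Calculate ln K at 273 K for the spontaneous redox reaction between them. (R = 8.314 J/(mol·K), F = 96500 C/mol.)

ln K = 46.8

E°_cell = +0.15 − (-0.40) = 0.55 V, with n = 2 electrons transferred.
At equilibrium E = 0, so the Nernst equation gives ln K = nFE°/RT = (2)(96500)(0.55)/((8.314)(273)) = 46.77.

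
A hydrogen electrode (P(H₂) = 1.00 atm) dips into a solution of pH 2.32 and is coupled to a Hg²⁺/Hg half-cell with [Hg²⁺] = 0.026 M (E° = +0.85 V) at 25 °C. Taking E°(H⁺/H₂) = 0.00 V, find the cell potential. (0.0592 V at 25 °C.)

The Hg²⁺/Hg couple is the cathode, so E°_cell = 0.85 V; n = 2.
[H⁺] = 10^(−2.32) = 0.0048 M, and Q = [H⁺]^2 / ([Hg²⁺]·P(H₂)) = 8.81 × 10^-4.
E = E° − (0.0592/2) log Q = 0.85 − (0.0592/2)(-3.055) = 0.940 V.

0.94 V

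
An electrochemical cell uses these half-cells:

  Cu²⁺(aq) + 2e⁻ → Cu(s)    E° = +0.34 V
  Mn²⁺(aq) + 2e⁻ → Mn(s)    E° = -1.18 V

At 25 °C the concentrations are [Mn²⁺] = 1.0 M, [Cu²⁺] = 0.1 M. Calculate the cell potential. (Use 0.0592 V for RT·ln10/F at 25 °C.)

The Cu²⁺/Cu couple has the higher reduction potential and acts as the cathode, so E°_cell = +0.34 − (-1.18) = 1.52 V.
Balancing electrons gives n = 2; the reaction quotient is Q = [Mn²⁺]/[Cu²⁺] = 10.0.
At 25 °C, E = E° − (0.0592/n) log Q = 1.52 − (0.0592/2)(1.000) = 1.520 − 0.030 = 1.490 V.

1.49 V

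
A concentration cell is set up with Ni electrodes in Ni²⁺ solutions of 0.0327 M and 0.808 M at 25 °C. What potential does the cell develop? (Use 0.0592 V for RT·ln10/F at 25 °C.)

Both half-cells are Ni²⁺/Ni, so E°_cell = 0. The concentrated side is the cathode; the cell reaction moves Ni²⁺ from high to low concentration with n = 2.
Q = [Ni²⁺]_dilute/[Ni²⁺]_conc = 0.0327/0.808 = 0.0405.
E = 0 − (0.0592/2) log Q = −(0.0592/2)(-1.393) = 0.0412 V.

0.041 V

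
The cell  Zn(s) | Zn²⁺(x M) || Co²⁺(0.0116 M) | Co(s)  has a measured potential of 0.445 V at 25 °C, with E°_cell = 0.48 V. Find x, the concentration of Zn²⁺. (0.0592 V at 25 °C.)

From the Nernst equation, log Q = n(E° − E)/0.0592 = 2(0.48 − 0.445)/0.0592 = 1.182, so Q = 15.2.
With Q = [Zn²⁺]/[Co²⁺] and the known concentrations, [Zn²⁺] in the numerator gives [Zn²⁺] = 0.18 M.

0.18 M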